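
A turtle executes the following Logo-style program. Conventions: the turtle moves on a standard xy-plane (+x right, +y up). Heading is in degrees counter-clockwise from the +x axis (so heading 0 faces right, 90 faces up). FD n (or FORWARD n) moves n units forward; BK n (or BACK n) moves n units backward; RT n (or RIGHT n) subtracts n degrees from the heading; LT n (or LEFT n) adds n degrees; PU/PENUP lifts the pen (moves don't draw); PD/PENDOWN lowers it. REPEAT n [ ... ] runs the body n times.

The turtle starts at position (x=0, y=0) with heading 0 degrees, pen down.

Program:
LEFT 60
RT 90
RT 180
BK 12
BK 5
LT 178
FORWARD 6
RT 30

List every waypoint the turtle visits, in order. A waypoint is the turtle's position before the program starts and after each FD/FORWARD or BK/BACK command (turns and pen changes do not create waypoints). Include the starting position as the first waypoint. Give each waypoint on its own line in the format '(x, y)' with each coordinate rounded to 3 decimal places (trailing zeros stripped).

Executing turtle program step by step:
Start: pos=(0,0), heading=0, pen down
LT 60: heading 0 -> 60
RT 90: heading 60 -> 330
RT 180: heading 330 -> 150
BK 12: (0,0) -> (10.392,-6) [heading=150, draw]
BK 5: (10.392,-6) -> (14.722,-8.5) [heading=150, draw]
LT 178: heading 150 -> 328
FD 6: (14.722,-8.5) -> (19.811,-11.68) [heading=328, draw]
RT 30: heading 328 -> 298
Final: pos=(19.811,-11.68), heading=298, 3 segment(s) drawn
Waypoints (4 total):
(0, 0)
(10.392, -6)
(14.722, -8.5)
(19.811, -11.68)

Answer: (0, 0)
(10.392, -6)
(14.722, -8.5)
(19.811, -11.68)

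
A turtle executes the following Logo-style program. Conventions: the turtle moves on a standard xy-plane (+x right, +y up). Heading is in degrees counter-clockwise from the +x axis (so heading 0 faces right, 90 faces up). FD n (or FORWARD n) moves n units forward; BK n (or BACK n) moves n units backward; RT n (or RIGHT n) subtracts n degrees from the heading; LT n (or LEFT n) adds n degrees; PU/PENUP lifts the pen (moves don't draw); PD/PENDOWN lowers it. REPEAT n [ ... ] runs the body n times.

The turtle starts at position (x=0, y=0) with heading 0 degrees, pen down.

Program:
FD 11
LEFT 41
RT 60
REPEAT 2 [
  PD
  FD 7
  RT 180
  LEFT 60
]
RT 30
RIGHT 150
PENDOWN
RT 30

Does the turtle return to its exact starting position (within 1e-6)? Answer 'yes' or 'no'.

Answer: no

Derivation:
Executing turtle program step by step:
Start: pos=(0,0), heading=0, pen down
FD 11: (0,0) -> (11,0) [heading=0, draw]
LT 41: heading 0 -> 41
RT 60: heading 41 -> 341
REPEAT 2 [
  -- iteration 1/2 --
  PD: pen down
  FD 7: (11,0) -> (17.619,-2.279) [heading=341, draw]
  RT 180: heading 341 -> 161
  LT 60: heading 161 -> 221
  -- iteration 2/2 --
  PD: pen down
  FD 7: (17.619,-2.279) -> (12.336,-6.871) [heading=221, draw]
  RT 180: heading 221 -> 41
  LT 60: heading 41 -> 101
]
RT 30: heading 101 -> 71
RT 150: heading 71 -> 281
PD: pen down
RT 30: heading 281 -> 251
Final: pos=(12.336,-6.871), heading=251, 3 segment(s) drawn

Start position: (0, 0)
Final position: (12.336, -6.871)
Distance = 14.12; >= 1e-6 -> NOT closed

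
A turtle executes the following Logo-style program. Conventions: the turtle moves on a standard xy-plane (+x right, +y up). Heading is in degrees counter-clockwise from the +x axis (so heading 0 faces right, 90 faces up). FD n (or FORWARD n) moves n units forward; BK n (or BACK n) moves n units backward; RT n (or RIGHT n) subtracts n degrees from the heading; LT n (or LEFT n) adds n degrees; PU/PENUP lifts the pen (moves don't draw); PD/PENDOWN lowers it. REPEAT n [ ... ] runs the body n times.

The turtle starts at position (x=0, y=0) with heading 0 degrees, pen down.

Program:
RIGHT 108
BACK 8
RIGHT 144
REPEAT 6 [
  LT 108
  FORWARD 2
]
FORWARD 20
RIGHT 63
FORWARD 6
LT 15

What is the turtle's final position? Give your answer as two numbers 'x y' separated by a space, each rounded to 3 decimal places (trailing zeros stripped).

Executing turtle program step by step:
Start: pos=(0,0), heading=0, pen down
RT 108: heading 0 -> 252
BK 8: (0,0) -> (2.472,7.608) [heading=252, draw]
RT 144: heading 252 -> 108
REPEAT 6 [
  -- iteration 1/6 --
  LT 108: heading 108 -> 216
  FD 2: (2.472,7.608) -> (0.854,6.433) [heading=216, draw]
  -- iteration 2/6 --
  LT 108: heading 216 -> 324
  FD 2: (0.854,6.433) -> (2.472,5.257) [heading=324, draw]
  -- iteration 3/6 --
  LT 108: heading 324 -> 72
  FD 2: (2.472,5.257) -> (3.09,7.159) [heading=72, draw]
  -- iteration 4/6 --
  LT 108: heading 72 -> 180
  FD 2: (3.09,7.159) -> (1.09,7.159) [heading=180, draw]
  -- iteration 5/6 --
  LT 108: heading 180 -> 288
  FD 2: (1.09,7.159) -> (1.708,5.257) [heading=288, draw]
  -- iteration 6/6 --
  LT 108: heading 288 -> 36
  FD 2: (1.708,5.257) -> (3.326,6.433) [heading=36, draw]
]
FD 20: (3.326,6.433) -> (19.507,18.189) [heading=36, draw]
RT 63: heading 36 -> 333
FD 6: (19.507,18.189) -> (24.853,15.465) [heading=333, draw]
LT 15: heading 333 -> 348
Final: pos=(24.853,15.465), heading=348, 9 segment(s) drawn

Answer: 24.853 15.465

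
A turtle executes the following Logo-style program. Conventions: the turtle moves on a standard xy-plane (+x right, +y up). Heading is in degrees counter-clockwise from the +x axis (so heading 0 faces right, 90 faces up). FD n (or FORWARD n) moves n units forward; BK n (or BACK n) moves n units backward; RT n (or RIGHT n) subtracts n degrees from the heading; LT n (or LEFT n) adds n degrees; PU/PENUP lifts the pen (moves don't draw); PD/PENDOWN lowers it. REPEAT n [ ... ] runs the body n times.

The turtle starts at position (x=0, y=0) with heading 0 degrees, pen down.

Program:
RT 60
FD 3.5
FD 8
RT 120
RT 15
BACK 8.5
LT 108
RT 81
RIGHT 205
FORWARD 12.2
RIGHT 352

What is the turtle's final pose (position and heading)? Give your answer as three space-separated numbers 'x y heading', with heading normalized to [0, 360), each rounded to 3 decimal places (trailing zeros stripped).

Answer: 25.848 -14.904 355

Derivation:
Executing turtle program step by step:
Start: pos=(0,0), heading=0, pen down
RT 60: heading 0 -> 300
FD 3.5: (0,0) -> (1.75,-3.031) [heading=300, draw]
FD 8: (1.75,-3.031) -> (5.75,-9.959) [heading=300, draw]
RT 120: heading 300 -> 180
RT 15: heading 180 -> 165
BK 8.5: (5.75,-9.959) -> (13.96,-12.159) [heading=165, draw]
LT 108: heading 165 -> 273
RT 81: heading 273 -> 192
RT 205: heading 192 -> 347
FD 12.2: (13.96,-12.159) -> (25.848,-14.904) [heading=347, draw]
RT 352: heading 347 -> 355
Final: pos=(25.848,-14.904), heading=355, 4 segment(s) drawn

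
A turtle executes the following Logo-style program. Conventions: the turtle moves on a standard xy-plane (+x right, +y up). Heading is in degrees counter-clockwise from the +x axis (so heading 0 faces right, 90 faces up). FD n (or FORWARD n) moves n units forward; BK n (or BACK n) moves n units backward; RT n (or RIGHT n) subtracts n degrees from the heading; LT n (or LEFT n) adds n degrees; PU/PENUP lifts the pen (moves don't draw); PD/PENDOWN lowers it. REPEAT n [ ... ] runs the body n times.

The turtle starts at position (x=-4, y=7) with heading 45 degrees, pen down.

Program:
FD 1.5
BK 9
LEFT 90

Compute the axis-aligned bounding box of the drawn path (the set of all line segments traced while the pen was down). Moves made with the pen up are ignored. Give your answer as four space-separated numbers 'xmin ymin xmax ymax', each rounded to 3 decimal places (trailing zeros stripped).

Executing turtle program step by step:
Start: pos=(-4,7), heading=45, pen down
FD 1.5: (-4,7) -> (-2.939,8.061) [heading=45, draw]
BK 9: (-2.939,8.061) -> (-9.303,1.697) [heading=45, draw]
LT 90: heading 45 -> 135
Final: pos=(-9.303,1.697), heading=135, 2 segment(s) drawn

Segment endpoints: x in {-9.303, -4, -2.939}, y in {1.697, 7, 8.061}
xmin=-9.303, ymin=1.697, xmax=-2.939, ymax=8.061

Answer: -9.303 1.697 -2.939 8.061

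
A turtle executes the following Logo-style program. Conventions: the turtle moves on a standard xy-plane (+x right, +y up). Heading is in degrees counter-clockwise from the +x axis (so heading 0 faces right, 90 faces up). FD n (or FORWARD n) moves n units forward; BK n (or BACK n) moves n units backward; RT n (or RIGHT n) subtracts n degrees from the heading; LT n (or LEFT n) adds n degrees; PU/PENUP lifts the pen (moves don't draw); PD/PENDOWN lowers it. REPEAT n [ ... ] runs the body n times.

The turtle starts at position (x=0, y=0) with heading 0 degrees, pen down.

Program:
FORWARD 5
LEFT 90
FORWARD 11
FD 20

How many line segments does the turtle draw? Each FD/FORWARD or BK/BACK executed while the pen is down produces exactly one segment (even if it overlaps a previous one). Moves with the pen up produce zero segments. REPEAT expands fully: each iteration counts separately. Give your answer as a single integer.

Executing turtle program step by step:
Start: pos=(0,0), heading=0, pen down
FD 5: (0,0) -> (5,0) [heading=0, draw]
LT 90: heading 0 -> 90
FD 11: (5,0) -> (5,11) [heading=90, draw]
FD 20: (5,11) -> (5,31) [heading=90, draw]
Final: pos=(5,31), heading=90, 3 segment(s) drawn
Segments drawn: 3

Answer: 3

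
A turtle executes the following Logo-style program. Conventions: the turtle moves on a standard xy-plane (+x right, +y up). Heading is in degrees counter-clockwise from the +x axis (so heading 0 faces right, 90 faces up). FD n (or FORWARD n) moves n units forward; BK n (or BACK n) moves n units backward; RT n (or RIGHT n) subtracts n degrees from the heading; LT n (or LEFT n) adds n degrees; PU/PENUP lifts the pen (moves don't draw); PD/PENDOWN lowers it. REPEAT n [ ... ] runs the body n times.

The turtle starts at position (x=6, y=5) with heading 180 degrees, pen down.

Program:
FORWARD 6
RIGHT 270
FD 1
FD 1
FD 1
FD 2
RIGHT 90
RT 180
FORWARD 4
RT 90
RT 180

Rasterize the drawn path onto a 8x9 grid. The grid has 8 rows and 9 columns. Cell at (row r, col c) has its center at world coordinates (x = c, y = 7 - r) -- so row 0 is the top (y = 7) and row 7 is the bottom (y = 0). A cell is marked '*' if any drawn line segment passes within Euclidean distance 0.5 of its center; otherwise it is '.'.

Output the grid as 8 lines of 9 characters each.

Answer: .........
.........
*******..
*........
*........
*........
*........
*****....

Derivation:
Segment 0: (6,5) -> (0,5)
Segment 1: (0,5) -> (0,4)
Segment 2: (0,4) -> (0,3)
Segment 3: (0,3) -> (0,2)
Segment 4: (0,2) -> (0,0)
Segment 5: (0,0) -> (4,0)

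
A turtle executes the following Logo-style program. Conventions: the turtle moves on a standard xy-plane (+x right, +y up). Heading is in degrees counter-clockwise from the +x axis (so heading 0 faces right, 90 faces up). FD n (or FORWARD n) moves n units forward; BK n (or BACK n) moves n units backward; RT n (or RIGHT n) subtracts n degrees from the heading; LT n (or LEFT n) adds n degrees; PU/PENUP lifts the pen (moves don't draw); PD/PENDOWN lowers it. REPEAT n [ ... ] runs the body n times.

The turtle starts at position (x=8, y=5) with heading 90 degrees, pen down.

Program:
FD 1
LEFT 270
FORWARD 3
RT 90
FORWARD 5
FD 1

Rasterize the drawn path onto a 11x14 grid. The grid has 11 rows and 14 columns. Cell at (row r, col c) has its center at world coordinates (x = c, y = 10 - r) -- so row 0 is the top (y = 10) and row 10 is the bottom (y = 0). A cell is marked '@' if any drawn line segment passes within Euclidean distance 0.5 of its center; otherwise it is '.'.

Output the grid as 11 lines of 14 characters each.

Segment 0: (8,5) -> (8,6)
Segment 1: (8,6) -> (11,6)
Segment 2: (11,6) -> (11,1)
Segment 3: (11,1) -> (11,-0)

Answer: ..............
..............
..............
..............
........@@@@..
........@..@..
...........@..
...........@..
...........@..
...........@..
...........@..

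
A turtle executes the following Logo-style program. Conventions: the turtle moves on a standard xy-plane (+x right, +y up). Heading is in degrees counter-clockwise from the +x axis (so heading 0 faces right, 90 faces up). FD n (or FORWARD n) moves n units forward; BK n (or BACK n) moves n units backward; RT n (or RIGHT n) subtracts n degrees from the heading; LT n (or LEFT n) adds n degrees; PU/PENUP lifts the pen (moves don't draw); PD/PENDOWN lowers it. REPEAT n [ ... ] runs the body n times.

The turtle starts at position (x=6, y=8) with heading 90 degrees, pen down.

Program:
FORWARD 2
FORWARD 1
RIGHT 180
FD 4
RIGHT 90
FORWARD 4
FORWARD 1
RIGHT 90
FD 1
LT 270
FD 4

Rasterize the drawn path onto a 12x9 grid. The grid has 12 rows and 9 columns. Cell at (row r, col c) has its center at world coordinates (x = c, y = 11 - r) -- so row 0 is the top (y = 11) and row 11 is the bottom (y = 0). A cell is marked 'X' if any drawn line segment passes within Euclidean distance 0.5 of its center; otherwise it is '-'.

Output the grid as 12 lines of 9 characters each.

Segment 0: (6,8) -> (6,10)
Segment 1: (6,10) -> (6,11)
Segment 2: (6,11) -> (6,7)
Segment 3: (6,7) -> (2,7)
Segment 4: (2,7) -> (1,7)
Segment 5: (1,7) -> (1,8)
Segment 6: (1,8) -> (5,8)

Answer: ------X--
------X--
------X--
-XXXXXX--
-XXXXXX--
---------
---------
---------
---------
---------
---------
---------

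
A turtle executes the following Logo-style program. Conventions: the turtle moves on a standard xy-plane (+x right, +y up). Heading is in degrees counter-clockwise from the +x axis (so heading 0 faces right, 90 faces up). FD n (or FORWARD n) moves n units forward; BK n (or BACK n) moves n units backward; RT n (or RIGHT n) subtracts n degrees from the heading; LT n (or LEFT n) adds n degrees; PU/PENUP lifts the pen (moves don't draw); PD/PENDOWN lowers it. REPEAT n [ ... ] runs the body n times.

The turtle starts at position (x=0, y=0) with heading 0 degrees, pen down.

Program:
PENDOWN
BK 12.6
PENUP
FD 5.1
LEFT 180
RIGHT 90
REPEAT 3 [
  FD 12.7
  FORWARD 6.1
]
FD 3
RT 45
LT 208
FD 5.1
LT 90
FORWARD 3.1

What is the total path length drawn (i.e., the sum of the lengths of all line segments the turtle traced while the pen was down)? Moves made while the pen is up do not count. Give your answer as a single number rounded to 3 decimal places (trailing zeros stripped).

Answer: 12.6

Derivation:
Executing turtle program step by step:
Start: pos=(0,0), heading=0, pen down
PD: pen down
BK 12.6: (0,0) -> (-12.6,0) [heading=0, draw]
PU: pen up
FD 5.1: (-12.6,0) -> (-7.5,0) [heading=0, move]
LT 180: heading 0 -> 180
RT 90: heading 180 -> 90
REPEAT 3 [
  -- iteration 1/3 --
  FD 12.7: (-7.5,0) -> (-7.5,12.7) [heading=90, move]
  FD 6.1: (-7.5,12.7) -> (-7.5,18.8) [heading=90, move]
  -- iteration 2/3 --
  FD 12.7: (-7.5,18.8) -> (-7.5,31.5) [heading=90, move]
  FD 6.1: (-7.5,31.5) -> (-7.5,37.6) [heading=90, move]
  -- iteration 3/3 --
  FD 12.7: (-7.5,37.6) -> (-7.5,50.3) [heading=90, move]
  FD 6.1: (-7.5,50.3) -> (-7.5,56.4) [heading=90, move]
]
FD 3: (-7.5,56.4) -> (-7.5,59.4) [heading=90, move]
RT 45: heading 90 -> 45
LT 208: heading 45 -> 253
FD 5.1: (-7.5,59.4) -> (-8.991,54.523) [heading=253, move]
LT 90: heading 253 -> 343
FD 3.1: (-8.991,54.523) -> (-6.027,53.616) [heading=343, move]
Final: pos=(-6.027,53.616), heading=343, 1 segment(s) drawn

Segment lengths:
  seg 1: (0,0) -> (-12.6,0), length = 12.6
Total = 12.6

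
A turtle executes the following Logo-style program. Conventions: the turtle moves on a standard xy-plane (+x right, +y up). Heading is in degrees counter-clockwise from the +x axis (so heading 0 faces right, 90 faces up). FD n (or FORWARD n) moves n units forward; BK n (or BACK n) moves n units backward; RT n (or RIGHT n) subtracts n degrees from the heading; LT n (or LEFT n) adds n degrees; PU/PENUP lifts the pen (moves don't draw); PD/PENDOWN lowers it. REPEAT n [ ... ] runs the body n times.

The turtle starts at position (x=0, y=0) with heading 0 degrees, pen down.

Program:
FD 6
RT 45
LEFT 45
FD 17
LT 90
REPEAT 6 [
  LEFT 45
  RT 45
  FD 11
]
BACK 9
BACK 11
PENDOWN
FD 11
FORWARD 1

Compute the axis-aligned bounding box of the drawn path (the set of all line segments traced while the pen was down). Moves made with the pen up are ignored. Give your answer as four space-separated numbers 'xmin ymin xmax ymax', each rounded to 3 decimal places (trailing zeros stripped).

Answer: 0 0 23 66

Derivation:
Executing turtle program step by step:
Start: pos=(0,0), heading=0, pen down
FD 6: (0,0) -> (6,0) [heading=0, draw]
RT 45: heading 0 -> 315
LT 45: heading 315 -> 0
FD 17: (6,0) -> (23,0) [heading=0, draw]
LT 90: heading 0 -> 90
REPEAT 6 [
  -- iteration 1/6 --
  LT 45: heading 90 -> 135
  RT 45: heading 135 -> 90
  FD 11: (23,0) -> (23,11) [heading=90, draw]
  -- iteration 2/6 --
  LT 45: heading 90 -> 135
  RT 45: heading 135 -> 90
  FD 11: (23,11) -> (23,22) [heading=90, draw]
  -- iteration 3/6 --
  LT 45: heading 90 -> 135
  RT 45: heading 135 -> 90
  FD 11: (23,22) -> (23,33) [heading=90, draw]
  -- iteration 4/6 --
  LT 45: heading 90 -> 135
  RT 45: heading 135 -> 90
  FD 11: (23,33) -> (23,44) [heading=90, draw]
  -- iteration 5/6 --
  LT 45: heading 90 -> 135
  RT 45: heading 135 -> 90
  FD 11: (23,44) -> (23,55) [heading=90, draw]
  -- iteration 6/6 --
  LT 45: heading 90 -> 135
  RT 45: heading 135 -> 90
  FD 11: (23,55) -> (23,66) [heading=90, draw]
]
BK 9: (23,66) -> (23,57) [heading=90, draw]
BK 11: (23,57) -> (23,46) [heading=90, draw]
PD: pen down
FD 11: (23,46) -> (23,57) [heading=90, draw]
FD 1: (23,57) -> (23,58) [heading=90, draw]
Final: pos=(23,58), heading=90, 12 segment(s) drawn

Segment endpoints: x in {0, 6, 23}, y in {0, 11, 22, 33, 44, 46, 55, 57, 58, 66}
xmin=0, ymin=0, xmax=23, ymax=66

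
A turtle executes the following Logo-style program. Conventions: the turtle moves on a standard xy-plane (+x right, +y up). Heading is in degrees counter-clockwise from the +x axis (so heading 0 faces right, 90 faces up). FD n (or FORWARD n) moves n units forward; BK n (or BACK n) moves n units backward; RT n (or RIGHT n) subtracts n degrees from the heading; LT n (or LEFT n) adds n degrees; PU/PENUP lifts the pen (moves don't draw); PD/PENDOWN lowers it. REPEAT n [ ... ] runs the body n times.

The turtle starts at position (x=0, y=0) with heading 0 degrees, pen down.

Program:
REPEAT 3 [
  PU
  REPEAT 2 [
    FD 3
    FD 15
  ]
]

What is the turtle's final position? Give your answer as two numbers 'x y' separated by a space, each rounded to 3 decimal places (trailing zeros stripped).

Answer: 108 0

Derivation:
Executing turtle program step by step:
Start: pos=(0,0), heading=0, pen down
REPEAT 3 [
  -- iteration 1/3 --
  PU: pen up
  REPEAT 2 [
    -- iteration 1/2 --
    FD 3: (0,0) -> (3,0) [heading=0, move]
    FD 15: (3,0) -> (18,0) [heading=0, move]
    -- iteration 2/2 --
    FD 3: (18,0) -> (21,0) [heading=0, move]
    FD 15: (21,0) -> (36,0) [heading=0, move]
  ]
  -- iteration 2/3 --
  PU: pen up
  REPEAT 2 [
    -- iteration 1/2 --
    FD 3: (36,0) -> (39,0) [heading=0, move]
    FD 15: (39,0) -> (54,0) [heading=0, move]
    -- iteration 2/2 --
    FD 3: (54,0) -> (57,0) [heading=0, move]
    FD 15: (57,0) -> (72,0) [heading=0, move]
  ]
  -- iteration 3/3 --
  PU: pen up
  REPEAT 2 [
    -- iteration 1/2 --
    FD 3: (72,0) -> (75,0) [heading=0, move]
    FD 15: (75,0) -> (90,0) [heading=0, move]
    -- iteration 2/2 --
    FD 3: (90,0) -> (93,0) [heading=0, move]
    FD 15: (93,0) -> (108,0) [heading=0, move]
  ]
]
Final: pos=(108,0), heading=0, 0 segment(s) drawn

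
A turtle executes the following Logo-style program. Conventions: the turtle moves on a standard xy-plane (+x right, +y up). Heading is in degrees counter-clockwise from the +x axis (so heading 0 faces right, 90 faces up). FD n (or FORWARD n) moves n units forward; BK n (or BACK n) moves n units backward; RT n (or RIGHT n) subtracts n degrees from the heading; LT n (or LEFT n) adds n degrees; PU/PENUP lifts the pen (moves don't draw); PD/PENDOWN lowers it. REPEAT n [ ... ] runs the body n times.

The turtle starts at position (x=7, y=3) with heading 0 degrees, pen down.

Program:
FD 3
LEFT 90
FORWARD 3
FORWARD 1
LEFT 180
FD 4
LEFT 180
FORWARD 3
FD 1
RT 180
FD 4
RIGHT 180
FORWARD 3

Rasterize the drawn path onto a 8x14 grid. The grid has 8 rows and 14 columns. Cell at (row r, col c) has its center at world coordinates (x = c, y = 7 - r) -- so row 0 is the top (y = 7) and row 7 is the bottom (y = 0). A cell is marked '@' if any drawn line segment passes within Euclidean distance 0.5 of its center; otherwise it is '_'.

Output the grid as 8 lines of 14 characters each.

Segment 0: (7,3) -> (10,3)
Segment 1: (10,3) -> (10,6)
Segment 2: (10,6) -> (10,7)
Segment 3: (10,7) -> (10,3)
Segment 4: (10,3) -> (10,6)
Segment 5: (10,6) -> (10,7)
Segment 6: (10,7) -> (10,3)
Segment 7: (10,3) -> (10,6)

Answer: __________@___
__________@___
__________@___
__________@___
_______@@@@___
______________
______________
______________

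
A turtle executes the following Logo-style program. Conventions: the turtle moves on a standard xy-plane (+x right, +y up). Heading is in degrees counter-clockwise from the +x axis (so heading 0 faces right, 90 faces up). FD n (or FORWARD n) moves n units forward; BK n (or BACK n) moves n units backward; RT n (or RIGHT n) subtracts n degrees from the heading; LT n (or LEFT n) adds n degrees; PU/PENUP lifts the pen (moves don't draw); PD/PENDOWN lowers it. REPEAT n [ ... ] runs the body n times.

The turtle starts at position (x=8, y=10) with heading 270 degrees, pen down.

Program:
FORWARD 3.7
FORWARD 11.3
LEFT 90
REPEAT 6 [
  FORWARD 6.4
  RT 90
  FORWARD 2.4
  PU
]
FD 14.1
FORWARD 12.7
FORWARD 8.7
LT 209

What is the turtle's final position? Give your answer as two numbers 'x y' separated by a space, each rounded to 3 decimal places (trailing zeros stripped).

Executing turtle program step by step:
Start: pos=(8,10), heading=270, pen down
FD 3.7: (8,10) -> (8,6.3) [heading=270, draw]
FD 11.3: (8,6.3) -> (8,-5) [heading=270, draw]
LT 90: heading 270 -> 0
REPEAT 6 [
  -- iteration 1/6 --
  FD 6.4: (8,-5) -> (14.4,-5) [heading=0, draw]
  RT 90: heading 0 -> 270
  FD 2.4: (14.4,-5) -> (14.4,-7.4) [heading=270, draw]
  PU: pen up
  -- iteration 2/6 --
  FD 6.4: (14.4,-7.4) -> (14.4,-13.8) [heading=270, move]
  RT 90: heading 270 -> 180
  FD 2.4: (14.4,-13.8) -> (12,-13.8) [heading=180, move]
  PU: pen up
  -- iteration 3/6 --
  FD 6.4: (12,-13.8) -> (5.6,-13.8) [heading=180, move]
  RT 90: heading 180 -> 90
  FD 2.4: (5.6,-13.8) -> (5.6,-11.4) [heading=90, move]
  PU: pen up
  -- iteration 4/6 --
  FD 6.4: (5.6,-11.4) -> (5.6,-5) [heading=90, move]
  RT 90: heading 90 -> 0
  FD 2.4: (5.6,-5) -> (8,-5) [heading=0, move]
  PU: pen up
  -- iteration 5/6 --
  FD 6.4: (8,-5) -> (14.4,-5) [heading=0, move]
  RT 90: heading 0 -> 270
  FD 2.4: (14.4,-5) -> (14.4,-7.4) [heading=270, move]
  PU: pen up
  -- iteration 6/6 --
  FD 6.4: (14.4,-7.4) -> (14.4,-13.8) [heading=270, move]
  RT 90: heading 270 -> 180
  FD 2.4: (14.4,-13.8) -> (12,-13.8) [heading=180, move]
  PU: pen up
]
FD 14.1: (12,-13.8) -> (-2.1,-13.8) [heading=180, move]
FD 12.7: (-2.1,-13.8) -> (-14.8,-13.8) [heading=180, move]
FD 8.7: (-14.8,-13.8) -> (-23.5,-13.8) [heading=180, move]
LT 209: heading 180 -> 29
Final: pos=(-23.5,-13.8), heading=29, 4 segment(s) drawn

Answer: -23.5 -13.8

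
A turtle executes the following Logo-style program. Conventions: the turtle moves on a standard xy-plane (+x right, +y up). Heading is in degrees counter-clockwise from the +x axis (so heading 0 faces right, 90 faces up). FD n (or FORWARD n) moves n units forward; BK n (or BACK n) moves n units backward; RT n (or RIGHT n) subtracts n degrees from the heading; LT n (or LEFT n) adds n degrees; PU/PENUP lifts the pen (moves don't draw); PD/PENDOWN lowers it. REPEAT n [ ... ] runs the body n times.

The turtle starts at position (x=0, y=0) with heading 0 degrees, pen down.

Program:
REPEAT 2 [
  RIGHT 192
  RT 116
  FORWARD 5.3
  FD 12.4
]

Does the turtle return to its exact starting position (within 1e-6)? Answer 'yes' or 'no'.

Executing turtle program step by step:
Start: pos=(0,0), heading=0, pen down
REPEAT 2 [
  -- iteration 1/2 --
  RT 192: heading 0 -> 168
  RT 116: heading 168 -> 52
  FD 5.3: (0,0) -> (3.263,4.176) [heading=52, draw]
  FD 12.4: (3.263,4.176) -> (10.897,13.948) [heading=52, draw]
  -- iteration 2/2 --
  RT 192: heading 52 -> 220
  RT 116: heading 220 -> 104
  FD 5.3: (10.897,13.948) -> (9.615,19.09) [heading=104, draw]
  FD 12.4: (9.615,19.09) -> (6.615,31.122) [heading=104, draw]
]
Final: pos=(6.615,31.122), heading=104, 4 segment(s) drawn

Start position: (0, 0)
Final position: (6.615, 31.122)
Distance = 31.817; >= 1e-6 -> NOT closed

Answer: no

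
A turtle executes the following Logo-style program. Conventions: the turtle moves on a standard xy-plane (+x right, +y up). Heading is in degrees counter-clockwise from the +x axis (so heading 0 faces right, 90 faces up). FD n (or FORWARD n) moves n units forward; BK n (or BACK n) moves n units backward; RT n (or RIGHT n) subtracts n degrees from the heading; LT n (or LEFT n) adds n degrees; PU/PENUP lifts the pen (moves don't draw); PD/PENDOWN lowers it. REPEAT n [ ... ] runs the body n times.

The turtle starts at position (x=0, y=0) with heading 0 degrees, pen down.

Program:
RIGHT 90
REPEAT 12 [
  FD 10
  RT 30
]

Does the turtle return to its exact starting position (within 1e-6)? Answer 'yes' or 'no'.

Answer: yes

Derivation:
Executing turtle program step by step:
Start: pos=(0,0), heading=0, pen down
RT 90: heading 0 -> 270
REPEAT 12 [
  -- iteration 1/12 --
  FD 10: (0,0) -> (0,-10) [heading=270, draw]
  RT 30: heading 270 -> 240
  -- iteration 2/12 --
  FD 10: (0,-10) -> (-5,-18.66) [heading=240, draw]
  RT 30: heading 240 -> 210
  -- iteration 3/12 --
  FD 10: (-5,-18.66) -> (-13.66,-23.66) [heading=210, draw]
  RT 30: heading 210 -> 180
  -- iteration 4/12 --
  FD 10: (-13.66,-23.66) -> (-23.66,-23.66) [heading=180, draw]
  RT 30: heading 180 -> 150
  -- iteration 5/12 --
  FD 10: (-23.66,-23.66) -> (-32.321,-18.66) [heading=150, draw]
  RT 30: heading 150 -> 120
  -- iteration 6/12 --
  FD 10: (-32.321,-18.66) -> (-37.321,-10) [heading=120, draw]
  RT 30: heading 120 -> 90
  -- iteration 7/12 --
  FD 10: (-37.321,-10) -> (-37.321,0) [heading=90, draw]
  RT 30: heading 90 -> 60
  -- iteration 8/12 --
  FD 10: (-37.321,0) -> (-32.321,8.66) [heading=60, draw]
  RT 30: heading 60 -> 30
  -- iteration 9/12 --
  FD 10: (-32.321,8.66) -> (-23.66,13.66) [heading=30, draw]
  RT 30: heading 30 -> 0
  -- iteration 10/12 --
  FD 10: (-23.66,13.66) -> (-13.66,13.66) [heading=0, draw]
  RT 30: heading 0 -> 330
  -- iteration 11/12 --
  FD 10: (-13.66,13.66) -> (-5,8.66) [heading=330, draw]
  RT 30: heading 330 -> 300
  -- iteration 12/12 --
  FD 10: (-5,8.66) -> (0,0) [heading=300, draw]
  RT 30: heading 300 -> 270
]
Final: pos=(0,0), heading=270, 12 segment(s) drawn

Start position: (0, 0)
Final position: (0, 0)
Distance = 0; < 1e-6 -> CLOSED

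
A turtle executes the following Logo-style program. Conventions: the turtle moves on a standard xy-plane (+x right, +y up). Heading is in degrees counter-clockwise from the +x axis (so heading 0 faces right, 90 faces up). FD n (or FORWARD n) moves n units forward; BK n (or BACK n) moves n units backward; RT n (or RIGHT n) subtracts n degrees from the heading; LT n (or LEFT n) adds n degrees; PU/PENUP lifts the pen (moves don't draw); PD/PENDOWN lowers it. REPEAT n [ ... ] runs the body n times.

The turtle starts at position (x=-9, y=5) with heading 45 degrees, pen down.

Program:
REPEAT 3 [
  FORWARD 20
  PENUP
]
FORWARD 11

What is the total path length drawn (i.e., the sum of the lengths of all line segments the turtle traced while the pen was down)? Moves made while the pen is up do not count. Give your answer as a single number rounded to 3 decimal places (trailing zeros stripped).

Executing turtle program step by step:
Start: pos=(-9,5), heading=45, pen down
REPEAT 3 [
  -- iteration 1/3 --
  FD 20: (-9,5) -> (5.142,19.142) [heading=45, draw]
  PU: pen up
  -- iteration 2/3 --
  FD 20: (5.142,19.142) -> (19.284,33.284) [heading=45, move]
  PU: pen up
  -- iteration 3/3 --
  FD 20: (19.284,33.284) -> (33.426,47.426) [heading=45, move]
  PU: pen up
]
FD 11: (33.426,47.426) -> (41.205,55.205) [heading=45, move]
Final: pos=(41.205,55.205), heading=45, 1 segment(s) drawn

Segment lengths:
  seg 1: (-9,5) -> (5.142,19.142), length = 20
Total = 20

Answer: 20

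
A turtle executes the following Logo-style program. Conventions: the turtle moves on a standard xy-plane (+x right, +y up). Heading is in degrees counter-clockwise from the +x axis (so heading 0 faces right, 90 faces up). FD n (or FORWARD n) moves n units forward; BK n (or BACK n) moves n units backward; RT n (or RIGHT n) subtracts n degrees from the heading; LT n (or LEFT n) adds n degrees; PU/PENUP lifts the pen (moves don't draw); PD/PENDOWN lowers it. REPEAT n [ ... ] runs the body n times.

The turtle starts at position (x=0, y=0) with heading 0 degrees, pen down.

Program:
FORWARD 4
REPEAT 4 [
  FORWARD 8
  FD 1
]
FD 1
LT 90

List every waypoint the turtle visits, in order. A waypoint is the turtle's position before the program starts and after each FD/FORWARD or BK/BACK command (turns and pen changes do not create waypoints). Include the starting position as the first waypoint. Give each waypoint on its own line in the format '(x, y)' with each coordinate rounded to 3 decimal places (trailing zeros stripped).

Answer: (0, 0)
(4, 0)
(12, 0)
(13, 0)
(21, 0)
(22, 0)
(30, 0)
(31, 0)
(39, 0)
(40, 0)
(41, 0)

Derivation:
Executing turtle program step by step:
Start: pos=(0,0), heading=0, pen down
FD 4: (0,0) -> (4,0) [heading=0, draw]
REPEAT 4 [
  -- iteration 1/4 --
  FD 8: (4,0) -> (12,0) [heading=0, draw]
  FD 1: (12,0) -> (13,0) [heading=0, draw]
  -- iteration 2/4 --
  FD 8: (13,0) -> (21,0) [heading=0, draw]
  FD 1: (21,0) -> (22,0) [heading=0, draw]
  -- iteration 3/4 --
  FD 8: (22,0) -> (30,0) [heading=0, draw]
  FD 1: (30,0) -> (31,0) [heading=0, draw]
  -- iteration 4/4 --
  FD 8: (31,0) -> (39,0) [heading=0, draw]
  FD 1: (39,0) -> (40,0) [heading=0, draw]
]
FD 1: (40,0) -> (41,0) [heading=0, draw]
LT 90: heading 0 -> 90
Final: pos=(41,0), heading=90, 10 segment(s) drawn
Waypoints (11 total):
(0, 0)
(4, 0)
(12, 0)
(13, 0)
(21, 0)
(22, 0)
(30, 0)
(31, 0)
(39, 0)
(40, 0)
(41, 0)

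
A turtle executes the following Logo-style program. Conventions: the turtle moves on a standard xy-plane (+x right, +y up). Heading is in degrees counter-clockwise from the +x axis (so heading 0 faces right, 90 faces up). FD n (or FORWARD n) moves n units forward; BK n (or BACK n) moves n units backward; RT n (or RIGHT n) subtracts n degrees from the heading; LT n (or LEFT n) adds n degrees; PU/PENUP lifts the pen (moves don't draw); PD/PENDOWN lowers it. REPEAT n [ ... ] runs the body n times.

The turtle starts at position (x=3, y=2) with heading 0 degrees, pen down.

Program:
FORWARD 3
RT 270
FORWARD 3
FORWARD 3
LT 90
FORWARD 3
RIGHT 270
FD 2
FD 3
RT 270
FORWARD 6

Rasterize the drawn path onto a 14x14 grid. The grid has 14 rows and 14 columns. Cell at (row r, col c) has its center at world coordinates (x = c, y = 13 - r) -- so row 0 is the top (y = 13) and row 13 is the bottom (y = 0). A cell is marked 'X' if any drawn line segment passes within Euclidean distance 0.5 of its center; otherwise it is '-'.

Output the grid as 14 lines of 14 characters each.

Segment 0: (3,2) -> (6,2)
Segment 1: (6,2) -> (6,5)
Segment 2: (6,5) -> (6,8)
Segment 3: (6,8) -> (3,8)
Segment 4: (3,8) -> (3,6)
Segment 5: (3,6) -> (3,3)
Segment 6: (3,3) -> (9,3)

Answer: --------------
--------------
--------------
--------------
--------------
---XXXX-------
---X--X-------
---X--X-------
---X--X-------
---X--X-------
---XXXXXXX----
---XXXX-------
--------------
--------------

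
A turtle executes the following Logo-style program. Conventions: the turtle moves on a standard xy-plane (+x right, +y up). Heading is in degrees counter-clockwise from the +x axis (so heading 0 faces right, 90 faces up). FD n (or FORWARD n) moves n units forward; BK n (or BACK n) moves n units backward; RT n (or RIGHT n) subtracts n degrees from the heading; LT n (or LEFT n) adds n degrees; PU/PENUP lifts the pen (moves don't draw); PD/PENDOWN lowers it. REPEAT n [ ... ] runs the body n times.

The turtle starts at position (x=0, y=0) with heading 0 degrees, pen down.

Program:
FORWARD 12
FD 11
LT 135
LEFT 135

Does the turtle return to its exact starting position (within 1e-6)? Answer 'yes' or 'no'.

Answer: no

Derivation:
Executing turtle program step by step:
Start: pos=(0,0), heading=0, pen down
FD 12: (0,0) -> (12,0) [heading=0, draw]
FD 11: (12,0) -> (23,0) [heading=0, draw]
LT 135: heading 0 -> 135
LT 135: heading 135 -> 270
Final: pos=(23,0), heading=270, 2 segment(s) drawn

Start position: (0, 0)
Final position: (23, 0)
Distance = 23; >= 1e-6 -> NOT closed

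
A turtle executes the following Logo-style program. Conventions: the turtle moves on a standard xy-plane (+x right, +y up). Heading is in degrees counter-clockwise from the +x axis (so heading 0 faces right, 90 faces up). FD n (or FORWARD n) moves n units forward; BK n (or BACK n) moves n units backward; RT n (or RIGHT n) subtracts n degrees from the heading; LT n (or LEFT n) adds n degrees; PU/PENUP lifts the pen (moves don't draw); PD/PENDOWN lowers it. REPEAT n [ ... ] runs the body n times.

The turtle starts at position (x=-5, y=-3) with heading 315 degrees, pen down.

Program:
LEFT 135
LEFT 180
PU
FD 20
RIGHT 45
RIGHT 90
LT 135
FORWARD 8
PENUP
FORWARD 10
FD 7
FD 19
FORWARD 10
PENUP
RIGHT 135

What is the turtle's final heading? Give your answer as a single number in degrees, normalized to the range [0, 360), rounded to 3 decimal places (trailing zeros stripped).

Answer: 135

Derivation:
Executing turtle program step by step:
Start: pos=(-5,-3), heading=315, pen down
LT 135: heading 315 -> 90
LT 180: heading 90 -> 270
PU: pen up
FD 20: (-5,-3) -> (-5,-23) [heading=270, move]
RT 45: heading 270 -> 225
RT 90: heading 225 -> 135
LT 135: heading 135 -> 270
FD 8: (-5,-23) -> (-5,-31) [heading=270, move]
PU: pen up
FD 10: (-5,-31) -> (-5,-41) [heading=270, move]
FD 7: (-5,-41) -> (-5,-48) [heading=270, move]
FD 19: (-5,-48) -> (-5,-67) [heading=270, move]
FD 10: (-5,-67) -> (-5,-77) [heading=270, move]
PU: pen up
RT 135: heading 270 -> 135
Final: pos=(-5,-77), heading=135, 0 segment(s) drawn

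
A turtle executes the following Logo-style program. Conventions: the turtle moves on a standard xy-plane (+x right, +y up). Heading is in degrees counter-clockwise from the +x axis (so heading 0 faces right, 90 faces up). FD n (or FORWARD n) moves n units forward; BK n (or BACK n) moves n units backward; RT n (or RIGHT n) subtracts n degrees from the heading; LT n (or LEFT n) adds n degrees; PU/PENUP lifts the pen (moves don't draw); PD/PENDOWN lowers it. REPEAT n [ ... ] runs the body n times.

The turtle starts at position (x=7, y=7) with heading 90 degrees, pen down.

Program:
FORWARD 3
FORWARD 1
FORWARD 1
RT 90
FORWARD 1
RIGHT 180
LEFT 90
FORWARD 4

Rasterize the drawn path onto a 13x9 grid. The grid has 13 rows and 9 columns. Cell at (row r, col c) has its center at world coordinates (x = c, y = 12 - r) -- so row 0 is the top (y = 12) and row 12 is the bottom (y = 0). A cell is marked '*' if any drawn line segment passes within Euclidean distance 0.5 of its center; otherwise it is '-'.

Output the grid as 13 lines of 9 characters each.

Segment 0: (7,7) -> (7,10)
Segment 1: (7,10) -> (7,11)
Segment 2: (7,11) -> (7,12)
Segment 3: (7,12) -> (8,12)
Segment 4: (8,12) -> (8,8)

Answer: -------**
-------**
-------**
-------**
-------**
-------*-
---------
---------
---------
---------
---------
---------
---------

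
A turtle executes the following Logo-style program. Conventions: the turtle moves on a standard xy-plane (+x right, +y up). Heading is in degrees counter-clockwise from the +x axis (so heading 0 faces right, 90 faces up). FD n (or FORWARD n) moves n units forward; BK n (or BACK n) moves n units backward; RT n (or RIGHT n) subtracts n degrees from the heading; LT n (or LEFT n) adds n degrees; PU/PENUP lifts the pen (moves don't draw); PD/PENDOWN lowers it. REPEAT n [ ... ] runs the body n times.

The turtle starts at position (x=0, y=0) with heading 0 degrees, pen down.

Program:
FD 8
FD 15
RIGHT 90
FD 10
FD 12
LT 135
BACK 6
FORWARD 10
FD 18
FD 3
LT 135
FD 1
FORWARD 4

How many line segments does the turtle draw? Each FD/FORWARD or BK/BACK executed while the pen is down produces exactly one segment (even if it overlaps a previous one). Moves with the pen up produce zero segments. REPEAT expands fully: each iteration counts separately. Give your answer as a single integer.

Executing turtle program step by step:
Start: pos=(0,0), heading=0, pen down
FD 8: (0,0) -> (8,0) [heading=0, draw]
FD 15: (8,0) -> (23,0) [heading=0, draw]
RT 90: heading 0 -> 270
FD 10: (23,0) -> (23,-10) [heading=270, draw]
FD 12: (23,-10) -> (23,-22) [heading=270, draw]
LT 135: heading 270 -> 45
BK 6: (23,-22) -> (18.757,-26.243) [heading=45, draw]
FD 10: (18.757,-26.243) -> (25.828,-19.172) [heading=45, draw]
FD 18: (25.828,-19.172) -> (38.556,-6.444) [heading=45, draw]
FD 3: (38.556,-6.444) -> (40.678,-4.322) [heading=45, draw]
LT 135: heading 45 -> 180
FD 1: (40.678,-4.322) -> (39.678,-4.322) [heading=180, draw]
FD 4: (39.678,-4.322) -> (35.678,-4.322) [heading=180, draw]
Final: pos=(35.678,-4.322), heading=180, 10 segment(s) drawn
Segments drawn: 10

Answer: 10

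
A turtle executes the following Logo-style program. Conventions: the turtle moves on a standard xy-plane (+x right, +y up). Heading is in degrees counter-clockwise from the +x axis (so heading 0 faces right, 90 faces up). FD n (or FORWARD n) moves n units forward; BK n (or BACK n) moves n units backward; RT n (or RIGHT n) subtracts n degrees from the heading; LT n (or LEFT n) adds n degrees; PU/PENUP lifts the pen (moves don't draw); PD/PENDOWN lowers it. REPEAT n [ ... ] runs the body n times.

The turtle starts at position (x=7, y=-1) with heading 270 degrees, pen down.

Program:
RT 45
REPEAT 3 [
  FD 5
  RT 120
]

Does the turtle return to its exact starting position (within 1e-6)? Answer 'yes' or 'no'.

Answer: yes

Derivation:
Executing turtle program step by step:
Start: pos=(7,-1), heading=270, pen down
RT 45: heading 270 -> 225
REPEAT 3 [
  -- iteration 1/3 --
  FD 5: (7,-1) -> (3.464,-4.536) [heading=225, draw]
  RT 120: heading 225 -> 105
  -- iteration 2/3 --
  FD 5: (3.464,-4.536) -> (2.17,0.294) [heading=105, draw]
  RT 120: heading 105 -> 345
  -- iteration 3/3 --
  FD 5: (2.17,0.294) -> (7,-1) [heading=345, draw]
  RT 120: heading 345 -> 225
]
Final: pos=(7,-1), heading=225, 3 segment(s) drawn

Start position: (7, -1)
Final position: (7, -1)
Distance = 0; < 1e-6 -> CLOSED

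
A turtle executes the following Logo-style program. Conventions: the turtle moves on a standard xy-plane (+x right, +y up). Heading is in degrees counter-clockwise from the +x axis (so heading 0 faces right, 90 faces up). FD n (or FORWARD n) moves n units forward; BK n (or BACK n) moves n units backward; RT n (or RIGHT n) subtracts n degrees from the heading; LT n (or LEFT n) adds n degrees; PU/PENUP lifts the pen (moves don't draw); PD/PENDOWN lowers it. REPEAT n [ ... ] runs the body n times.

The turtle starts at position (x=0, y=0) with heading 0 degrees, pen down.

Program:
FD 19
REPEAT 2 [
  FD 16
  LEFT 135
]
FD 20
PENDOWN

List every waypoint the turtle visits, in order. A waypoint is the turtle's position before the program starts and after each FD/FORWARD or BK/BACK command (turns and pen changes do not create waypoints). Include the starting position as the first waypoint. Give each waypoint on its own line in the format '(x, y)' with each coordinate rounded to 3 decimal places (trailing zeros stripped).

Executing turtle program step by step:
Start: pos=(0,0), heading=0, pen down
FD 19: (0,0) -> (19,0) [heading=0, draw]
REPEAT 2 [
  -- iteration 1/2 --
  FD 16: (19,0) -> (35,0) [heading=0, draw]
  LT 135: heading 0 -> 135
  -- iteration 2/2 --
  FD 16: (35,0) -> (23.686,11.314) [heading=135, draw]
  LT 135: heading 135 -> 270
]
FD 20: (23.686,11.314) -> (23.686,-8.686) [heading=270, draw]
PD: pen down
Final: pos=(23.686,-8.686), heading=270, 4 segment(s) drawn
Waypoints (5 total):
(0, 0)
(19, 0)
(35, 0)
(23.686, 11.314)
(23.686, -8.686)

Answer: (0, 0)
(19, 0)
(35, 0)
(23.686, 11.314)
(23.686, -8.686)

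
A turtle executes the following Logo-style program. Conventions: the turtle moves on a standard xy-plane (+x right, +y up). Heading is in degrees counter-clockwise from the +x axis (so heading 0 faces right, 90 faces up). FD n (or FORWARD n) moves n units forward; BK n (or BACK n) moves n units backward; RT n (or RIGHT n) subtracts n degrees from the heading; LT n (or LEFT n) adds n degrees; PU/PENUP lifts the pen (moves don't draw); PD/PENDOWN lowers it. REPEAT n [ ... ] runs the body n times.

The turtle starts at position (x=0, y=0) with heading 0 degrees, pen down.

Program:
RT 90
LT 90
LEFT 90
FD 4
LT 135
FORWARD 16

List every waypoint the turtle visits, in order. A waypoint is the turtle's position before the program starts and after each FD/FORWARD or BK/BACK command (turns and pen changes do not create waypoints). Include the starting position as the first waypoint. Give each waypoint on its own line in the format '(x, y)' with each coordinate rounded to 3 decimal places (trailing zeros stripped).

Answer: (0, 0)
(0, 4)
(-11.314, -7.314)

Derivation:
Executing turtle program step by step:
Start: pos=(0,0), heading=0, pen down
RT 90: heading 0 -> 270
LT 90: heading 270 -> 0
LT 90: heading 0 -> 90
FD 4: (0,0) -> (0,4) [heading=90, draw]
LT 135: heading 90 -> 225
FD 16: (0,4) -> (-11.314,-7.314) [heading=225, draw]
Final: pos=(-11.314,-7.314), heading=225, 2 segment(s) drawn
Waypoints (3 total):
(0, 0)
(0, 4)
(-11.314, -7.314)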